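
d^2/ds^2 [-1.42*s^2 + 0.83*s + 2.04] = -2.84000000000000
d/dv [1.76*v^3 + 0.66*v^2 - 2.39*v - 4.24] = 5.28*v^2 + 1.32*v - 2.39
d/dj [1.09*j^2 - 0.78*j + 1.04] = 2.18*j - 0.78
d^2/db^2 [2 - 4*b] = 0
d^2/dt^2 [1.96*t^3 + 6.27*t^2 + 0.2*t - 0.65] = 11.76*t + 12.54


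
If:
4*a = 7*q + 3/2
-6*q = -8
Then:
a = 65/24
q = 4/3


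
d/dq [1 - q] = -1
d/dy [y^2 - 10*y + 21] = 2*y - 10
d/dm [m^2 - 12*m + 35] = 2*m - 12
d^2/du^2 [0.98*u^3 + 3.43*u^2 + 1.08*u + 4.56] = 5.88*u + 6.86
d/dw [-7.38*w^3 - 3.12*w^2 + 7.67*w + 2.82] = -22.14*w^2 - 6.24*w + 7.67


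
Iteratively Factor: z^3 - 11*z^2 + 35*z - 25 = (z - 5)*(z^2 - 6*z + 5) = (z - 5)*(z - 1)*(z - 5)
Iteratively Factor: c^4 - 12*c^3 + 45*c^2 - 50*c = (c)*(c^3 - 12*c^2 + 45*c - 50) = c*(c - 5)*(c^2 - 7*c + 10) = c*(c - 5)^2*(c - 2)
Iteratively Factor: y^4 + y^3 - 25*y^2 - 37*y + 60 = (y + 3)*(y^3 - 2*y^2 - 19*y + 20) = (y - 5)*(y + 3)*(y^2 + 3*y - 4) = (y - 5)*(y + 3)*(y + 4)*(y - 1)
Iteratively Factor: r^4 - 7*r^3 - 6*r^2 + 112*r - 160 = (r - 2)*(r^3 - 5*r^2 - 16*r + 80) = (r - 5)*(r - 2)*(r^2 - 16) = (r - 5)*(r - 2)*(r + 4)*(r - 4)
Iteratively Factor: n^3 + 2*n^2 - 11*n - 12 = (n + 1)*(n^2 + n - 12) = (n + 1)*(n + 4)*(n - 3)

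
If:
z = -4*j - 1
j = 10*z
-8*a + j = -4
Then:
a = 77/164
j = -10/41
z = -1/41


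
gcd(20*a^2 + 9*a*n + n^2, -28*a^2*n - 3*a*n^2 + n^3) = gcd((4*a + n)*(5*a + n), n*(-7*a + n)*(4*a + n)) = 4*a + n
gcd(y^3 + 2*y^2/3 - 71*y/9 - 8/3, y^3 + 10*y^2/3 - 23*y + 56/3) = y - 8/3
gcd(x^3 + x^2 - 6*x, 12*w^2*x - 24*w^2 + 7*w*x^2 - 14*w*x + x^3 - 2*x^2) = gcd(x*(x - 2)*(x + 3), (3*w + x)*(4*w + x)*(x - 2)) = x - 2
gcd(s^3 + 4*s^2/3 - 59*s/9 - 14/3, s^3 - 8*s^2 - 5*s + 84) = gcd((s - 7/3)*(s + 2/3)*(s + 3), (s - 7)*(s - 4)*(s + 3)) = s + 3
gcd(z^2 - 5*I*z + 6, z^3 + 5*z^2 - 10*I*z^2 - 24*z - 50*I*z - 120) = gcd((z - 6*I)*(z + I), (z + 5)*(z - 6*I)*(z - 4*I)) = z - 6*I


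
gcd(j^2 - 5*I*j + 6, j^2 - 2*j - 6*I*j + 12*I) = j - 6*I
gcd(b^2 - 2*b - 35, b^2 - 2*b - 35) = b^2 - 2*b - 35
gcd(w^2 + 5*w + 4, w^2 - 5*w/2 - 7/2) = w + 1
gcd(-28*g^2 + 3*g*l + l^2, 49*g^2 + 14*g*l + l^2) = 7*g + l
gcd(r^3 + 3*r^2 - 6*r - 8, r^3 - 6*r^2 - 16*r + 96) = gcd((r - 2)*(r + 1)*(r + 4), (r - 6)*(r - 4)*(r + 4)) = r + 4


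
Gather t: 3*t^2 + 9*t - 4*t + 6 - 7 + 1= 3*t^2 + 5*t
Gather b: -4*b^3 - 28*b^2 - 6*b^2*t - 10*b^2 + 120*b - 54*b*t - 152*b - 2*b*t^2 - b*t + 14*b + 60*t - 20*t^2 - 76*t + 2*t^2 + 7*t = -4*b^3 + b^2*(-6*t - 38) + b*(-2*t^2 - 55*t - 18) - 18*t^2 - 9*t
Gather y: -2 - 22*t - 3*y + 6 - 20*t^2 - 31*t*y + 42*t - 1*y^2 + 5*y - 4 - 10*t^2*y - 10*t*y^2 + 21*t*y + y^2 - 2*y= -20*t^2 - 10*t*y^2 + 20*t + y*(-10*t^2 - 10*t)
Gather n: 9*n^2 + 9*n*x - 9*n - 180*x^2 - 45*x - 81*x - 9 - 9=9*n^2 + n*(9*x - 9) - 180*x^2 - 126*x - 18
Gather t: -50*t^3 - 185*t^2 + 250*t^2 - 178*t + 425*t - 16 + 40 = -50*t^3 + 65*t^2 + 247*t + 24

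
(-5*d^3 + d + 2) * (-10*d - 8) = 50*d^4 + 40*d^3 - 10*d^2 - 28*d - 16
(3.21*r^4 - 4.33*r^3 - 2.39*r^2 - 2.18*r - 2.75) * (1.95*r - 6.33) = 6.2595*r^5 - 28.7628*r^4 + 22.7484*r^3 + 10.8777*r^2 + 8.4369*r + 17.4075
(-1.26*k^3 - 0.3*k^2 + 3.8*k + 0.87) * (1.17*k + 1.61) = -1.4742*k^4 - 2.3796*k^3 + 3.963*k^2 + 7.1359*k + 1.4007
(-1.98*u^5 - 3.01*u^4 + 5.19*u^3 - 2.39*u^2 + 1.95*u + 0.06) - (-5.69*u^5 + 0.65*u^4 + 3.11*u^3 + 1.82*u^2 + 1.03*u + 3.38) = 3.71*u^5 - 3.66*u^4 + 2.08*u^3 - 4.21*u^2 + 0.92*u - 3.32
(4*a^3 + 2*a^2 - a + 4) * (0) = 0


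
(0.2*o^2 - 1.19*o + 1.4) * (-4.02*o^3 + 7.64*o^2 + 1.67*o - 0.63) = -0.804*o^5 + 6.3118*o^4 - 14.3856*o^3 + 8.5827*o^2 + 3.0877*o - 0.882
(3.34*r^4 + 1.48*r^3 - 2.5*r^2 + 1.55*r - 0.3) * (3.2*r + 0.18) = 10.688*r^5 + 5.3372*r^4 - 7.7336*r^3 + 4.51*r^2 - 0.681*r - 0.054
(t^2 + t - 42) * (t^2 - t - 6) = t^4 - 49*t^2 + 36*t + 252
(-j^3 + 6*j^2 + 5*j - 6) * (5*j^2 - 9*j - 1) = -5*j^5 + 39*j^4 - 28*j^3 - 81*j^2 + 49*j + 6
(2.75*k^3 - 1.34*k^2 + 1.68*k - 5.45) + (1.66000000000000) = 2.75*k^3 - 1.34*k^2 + 1.68*k - 3.79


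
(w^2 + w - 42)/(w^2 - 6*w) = (w + 7)/w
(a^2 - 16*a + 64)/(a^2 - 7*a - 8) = (a - 8)/(a + 1)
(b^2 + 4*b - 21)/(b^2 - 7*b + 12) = (b + 7)/(b - 4)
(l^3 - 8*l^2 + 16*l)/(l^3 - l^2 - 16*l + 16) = l*(l - 4)/(l^2 + 3*l - 4)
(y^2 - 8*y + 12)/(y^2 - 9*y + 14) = (y - 6)/(y - 7)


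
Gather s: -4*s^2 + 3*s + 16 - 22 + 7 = -4*s^2 + 3*s + 1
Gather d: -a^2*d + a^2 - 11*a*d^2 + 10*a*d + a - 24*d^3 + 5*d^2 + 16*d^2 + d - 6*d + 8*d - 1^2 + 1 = a^2 + a - 24*d^3 + d^2*(21 - 11*a) + d*(-a^2 + 10*a + 3)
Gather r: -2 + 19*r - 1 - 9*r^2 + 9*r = -9*r^2 + 28*r - 3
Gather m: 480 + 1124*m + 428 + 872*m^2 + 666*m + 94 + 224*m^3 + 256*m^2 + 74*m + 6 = 224*m^3 + 1128*m^2 + 1864*m + 1008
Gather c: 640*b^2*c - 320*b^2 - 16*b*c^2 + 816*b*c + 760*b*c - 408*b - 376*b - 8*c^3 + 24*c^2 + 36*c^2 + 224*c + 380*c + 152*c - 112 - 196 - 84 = -320*b^2 - 784*b - 8*c^3 + c^2*(60 - 16*b) + c*(640*b^2 + 1576*b + 756) - 392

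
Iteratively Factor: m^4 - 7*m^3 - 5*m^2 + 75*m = (m + 3)*(m^3 - 10*m^2 + 25*m) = (m - 5)*(m + 3)*(m^2 - 5*m) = m*(m - 5)*(m + 3)*(m - 5)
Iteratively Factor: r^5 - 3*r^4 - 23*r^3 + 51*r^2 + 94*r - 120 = (r - 3)*(r^4 - 23*r^2 - 18*r + 40) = (r - 5)*(r - 3)*(r^3 + 5*r^2 + 2*r - 8) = (r - 5)*(r - 3)*(r + 2)*(r^2 + 3*r - 4) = (r - 5)*(r - 3)*(r - 1)*(r + 2)*(r + 4)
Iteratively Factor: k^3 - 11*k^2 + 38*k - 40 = (k - 2)*(k^2 - 9*k + 20) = (k - 5)*(k - 2)*(k - 4)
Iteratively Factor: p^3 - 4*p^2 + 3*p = (p - 1)*(p^2 - 3*p) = (p - 3)*(p - 1)*(p)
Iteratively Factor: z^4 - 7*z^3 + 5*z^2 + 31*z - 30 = (z - 5)*(z^3 - 2*z^2 - 5*z + 6) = (z - 5)*(z - 3)*(z^2 + z - 2) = (z - 5)*(z - 3)*(z - 1)*(z + 2)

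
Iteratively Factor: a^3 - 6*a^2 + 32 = (a - 4)*(a^2 - 2*a - 8) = (a - 4)*(a + 2)*(a - 4)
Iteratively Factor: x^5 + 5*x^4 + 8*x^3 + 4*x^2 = (x)*(x^4 + 5*x^3 + 8*x^2 + 4*x) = x^2*(x^3 + 5*x^2 + 8*x + 4) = x^2*(x + 2)*(x^2 + 3*x + 2) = x^2*(x + 2)^2*(x + 1)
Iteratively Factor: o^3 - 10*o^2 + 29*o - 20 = (o - 4)*(o^2 - 6*o + 5) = (o - 4)*(o - 1)*(o - 5)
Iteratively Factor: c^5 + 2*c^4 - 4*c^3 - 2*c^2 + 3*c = (c)*(c^4 + 2*c^3 - 4*c^2 - 2*c + 3) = c*(c + 3)*(c^3 - c^2 - c + 1) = c*(c - 1)*(c + 3)*(c^2 - 1) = c*(c - 1)*(c + 1)*(c + 3)*(c - 1)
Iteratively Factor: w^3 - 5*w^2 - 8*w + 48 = (w + 3)*(w^2 - 8*w + 16) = (w - 4)*(w + 3)*(w - 4)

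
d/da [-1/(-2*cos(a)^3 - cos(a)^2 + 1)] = 2*(3*cos(a) + 1)*sin(a)*cos(a)/(2*cos(a)^3 + cos(a)^2 - 1)^2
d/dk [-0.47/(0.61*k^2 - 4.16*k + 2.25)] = (0.5734*k - 1.9552)/(0.61*k^2 - 4.16*k + 2.25)^2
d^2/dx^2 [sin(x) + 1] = -sin(x)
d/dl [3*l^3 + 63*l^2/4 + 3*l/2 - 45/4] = 9*l^2 + 63*l/2 + 3/2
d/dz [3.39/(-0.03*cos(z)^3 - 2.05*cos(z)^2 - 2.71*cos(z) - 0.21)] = (0.3051*sin(z)^2 - 13.899*cos(z) - 9.492)*sin(z)/(0.03*cos(z)^3 + 2.05*cos(z)^2 + 2.71*cos(z) + 0.21)^2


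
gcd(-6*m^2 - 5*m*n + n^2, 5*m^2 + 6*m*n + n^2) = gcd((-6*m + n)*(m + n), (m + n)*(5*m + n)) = m + n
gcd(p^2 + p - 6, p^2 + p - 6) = p^2 + p - 6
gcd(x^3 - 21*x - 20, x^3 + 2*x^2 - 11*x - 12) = x^2 + 5*x + 4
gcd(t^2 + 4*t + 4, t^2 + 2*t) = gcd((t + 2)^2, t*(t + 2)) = t + 2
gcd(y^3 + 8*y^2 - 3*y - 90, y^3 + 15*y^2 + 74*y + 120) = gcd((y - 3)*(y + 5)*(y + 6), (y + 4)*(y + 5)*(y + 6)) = y^2 + 11*y + 30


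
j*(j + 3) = j^2 + 3*j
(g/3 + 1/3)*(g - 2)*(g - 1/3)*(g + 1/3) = g^4/3 - g^3/3 - 19*g^2/27 + g/27 + 2/27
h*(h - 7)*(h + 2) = h^3 - 5*h^2 - 14*h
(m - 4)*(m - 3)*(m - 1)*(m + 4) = m^4 - 4*m^3 - 13*m^2 + 64*m - 48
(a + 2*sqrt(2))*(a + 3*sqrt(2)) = a^2 + 5*sqrt(2)*a + 12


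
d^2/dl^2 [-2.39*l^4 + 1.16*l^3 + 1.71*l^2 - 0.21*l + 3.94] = -28.68*l^2 + 6.96*l + 3.42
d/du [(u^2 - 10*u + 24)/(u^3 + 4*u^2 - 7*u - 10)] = (-u^4 + 20*u^3 - 39*u^2 - 212*u + 268)/(u^6 + 8*u^5 + 2*u^4 - 76*u^3 - 31*u^2 + 140*u + 100)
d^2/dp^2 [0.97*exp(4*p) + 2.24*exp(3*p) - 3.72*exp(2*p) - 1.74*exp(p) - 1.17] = (15.52*exp(3*p) + 20.16*exp(2*p) - 14.88*exp(p) - 1.74)*exp(p)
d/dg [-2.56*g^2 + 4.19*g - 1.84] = 4.19 - 5.12*g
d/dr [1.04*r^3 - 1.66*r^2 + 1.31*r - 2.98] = 3.12*r^2 - 3.32*r + 1.31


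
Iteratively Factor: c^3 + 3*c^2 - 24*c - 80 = (c + 4)*(c^2 - c - 20) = (c - 5)*(c + 4)*(c + 4)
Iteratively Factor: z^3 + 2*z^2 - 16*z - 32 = (z + 2)*(z^2 - 16) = (z + 2)*(z + 4)*(z - 4)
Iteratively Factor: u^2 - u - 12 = (u - 4)*(u + 3)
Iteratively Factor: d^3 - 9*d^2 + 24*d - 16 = (d - 1)*(d^2 - 8*d + 16) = (d - 4)*(d - 1)*(d - 4)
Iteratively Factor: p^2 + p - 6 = (p + 3)*(p - 2)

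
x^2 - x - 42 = (x - 7)*(x + 6)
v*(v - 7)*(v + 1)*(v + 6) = v^4 - 43*v^2 - 42*v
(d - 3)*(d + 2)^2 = d^3 + d^2 - 8*d - 12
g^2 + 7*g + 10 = (g + 2)*(g + 5)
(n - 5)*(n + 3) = n^2 - 2*n - 15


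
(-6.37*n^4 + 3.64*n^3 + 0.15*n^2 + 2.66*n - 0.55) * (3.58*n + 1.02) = -22.8046*n^5 + 6.5338*n^4 + 4.2498*n^3 + 9.6758*n^2 + 0.7442*n - 0.561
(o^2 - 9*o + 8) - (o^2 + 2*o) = 8 - 11*o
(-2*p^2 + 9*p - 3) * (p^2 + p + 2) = -2*p^4 + 7*p^3 + 2*p^2 + 15*p - 6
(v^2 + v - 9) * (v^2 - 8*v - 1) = v^4 - 7*v^3 - 18*v^2 + 71*v + 9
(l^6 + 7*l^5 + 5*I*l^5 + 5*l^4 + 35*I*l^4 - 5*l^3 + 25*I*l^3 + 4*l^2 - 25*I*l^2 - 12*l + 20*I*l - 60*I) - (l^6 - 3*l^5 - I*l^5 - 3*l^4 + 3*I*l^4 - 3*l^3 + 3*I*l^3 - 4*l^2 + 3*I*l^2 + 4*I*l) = 10*l^5 + 6*I*l^5 + 8*l^4 + 32*I*l^4 - 2*l^3 + 22*I*l^3 + 8*l^2 - 28*I*l^2 - 12*l + 16*I*l - 60*I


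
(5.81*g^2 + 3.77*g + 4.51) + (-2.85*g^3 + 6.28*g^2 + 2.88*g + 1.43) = -2.85*g^3 + 12.09*g^2 + 6.65*g + 5.94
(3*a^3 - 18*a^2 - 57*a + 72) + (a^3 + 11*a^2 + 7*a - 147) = 4*a^3 - 7*a^2 - 50*a - 75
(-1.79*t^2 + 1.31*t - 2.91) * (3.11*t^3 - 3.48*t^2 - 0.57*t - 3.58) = -5.5669*t^5 + 10.3033*t^4 - 12.5886*t^3 + 15.7883*t^2 - 3.0311*t + 10.4178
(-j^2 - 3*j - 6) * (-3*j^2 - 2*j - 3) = 3*j^4 + 11*j^3 + 27*j^2 + 21*j + 18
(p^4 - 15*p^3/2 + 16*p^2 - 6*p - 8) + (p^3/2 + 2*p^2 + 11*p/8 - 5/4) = p^4 - 7*p^3 + 18*p^2 - 37*p/8 - 37/4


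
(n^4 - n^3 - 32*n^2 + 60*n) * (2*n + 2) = 2*n^5 - 66*n^3 + 56*n^2 + 120*n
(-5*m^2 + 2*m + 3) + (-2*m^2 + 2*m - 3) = -7*m^2 + 4*m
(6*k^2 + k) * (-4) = -24*k^2 - 4*k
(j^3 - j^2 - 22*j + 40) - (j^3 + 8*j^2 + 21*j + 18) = -9*j^2 - 43*j + 22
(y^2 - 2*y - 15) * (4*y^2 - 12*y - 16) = 4*y^4 - 20*y^3 - 52*y^2 + 212*y + 240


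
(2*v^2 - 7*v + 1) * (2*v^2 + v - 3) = 4*v^4 - 12*v^3 - 11*v^2 + 22*v - 3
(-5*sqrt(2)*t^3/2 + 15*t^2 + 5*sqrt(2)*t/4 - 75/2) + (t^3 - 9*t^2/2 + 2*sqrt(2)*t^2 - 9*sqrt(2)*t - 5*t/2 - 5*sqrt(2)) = -5*sqrt(2)*t^3/2 + t^3 + 2*sqrt(2)*t^2 + 21*t^2/2 - 31*sqrt(2)*t/4 - 5*t/2 - 75/2 - 5*sqrt(2)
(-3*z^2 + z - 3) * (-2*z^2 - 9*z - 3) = 6*z^4 + 25*z^3 + 6*z^2 + 24*z + 9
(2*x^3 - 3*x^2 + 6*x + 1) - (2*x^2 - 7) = 2*x^3 - 5*x^2 + 6*x + 8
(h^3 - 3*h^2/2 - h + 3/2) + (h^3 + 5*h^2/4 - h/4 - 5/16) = 2*h^3 - h^2/4 - 5*h/4 + 19/16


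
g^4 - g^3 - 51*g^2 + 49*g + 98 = (g - 7)*(g - 2)*(g + 1)*(g + 7)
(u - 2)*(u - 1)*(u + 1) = u^3 - 2*u^2 - u + 2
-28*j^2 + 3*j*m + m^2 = (-4*j + m)*(7*j + m)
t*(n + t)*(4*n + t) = 4*n^2*t + 5*n*t^2 + t^3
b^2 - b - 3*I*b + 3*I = (b - 1)*(b - 3*I)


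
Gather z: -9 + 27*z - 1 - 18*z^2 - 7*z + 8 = -18*z^2 + 20*z - 2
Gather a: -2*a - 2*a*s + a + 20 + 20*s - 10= a*(-2*s - 1) + 20*s + 10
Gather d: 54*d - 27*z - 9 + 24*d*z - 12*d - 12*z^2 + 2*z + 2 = d*(24*z + 42) - 12*z^2 - 25*z - 7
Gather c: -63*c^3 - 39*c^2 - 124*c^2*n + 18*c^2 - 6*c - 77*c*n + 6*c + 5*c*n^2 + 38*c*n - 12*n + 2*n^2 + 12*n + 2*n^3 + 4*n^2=-63*c^3 + c^2*(-124*n - 21) + c*(5*n^2 - 39*n) + 2*n^3 + 6*n^2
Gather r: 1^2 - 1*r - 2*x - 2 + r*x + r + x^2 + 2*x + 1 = r*x + x^2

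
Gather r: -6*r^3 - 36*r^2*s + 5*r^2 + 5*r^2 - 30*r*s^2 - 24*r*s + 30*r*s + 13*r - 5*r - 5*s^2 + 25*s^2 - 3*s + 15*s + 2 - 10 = -6*r^3 + r^2*(10 - 36*s) + r*(-30*s^2 + 6*s + 8) + 20*s^2 + 12*s - 8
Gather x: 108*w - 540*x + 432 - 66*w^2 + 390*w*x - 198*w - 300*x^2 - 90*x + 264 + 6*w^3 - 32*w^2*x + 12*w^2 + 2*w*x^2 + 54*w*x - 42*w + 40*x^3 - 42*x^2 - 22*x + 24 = 6*w^3 - 54*w^2 - 132*w + 40*x^3 + x^2*(2*w - 342) + x*(-32*w^2 + 444*w - 652) + 720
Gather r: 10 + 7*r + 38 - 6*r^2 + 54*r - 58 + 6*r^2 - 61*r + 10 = 0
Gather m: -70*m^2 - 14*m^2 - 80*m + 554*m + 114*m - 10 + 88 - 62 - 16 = -84*m^2 + 588*m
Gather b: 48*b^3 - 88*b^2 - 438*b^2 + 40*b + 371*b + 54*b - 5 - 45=48*b^3 - 526*b^2 + 465*b - 50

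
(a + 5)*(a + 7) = a^2 + 12*a + 35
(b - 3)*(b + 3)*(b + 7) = b^3 + 7*b^2 - 9*b - 63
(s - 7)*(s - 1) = s^2 - 8*s + 7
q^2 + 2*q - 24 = (q - 4)*(q + 6)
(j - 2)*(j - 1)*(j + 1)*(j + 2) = j^4 - 5*j^2 + 4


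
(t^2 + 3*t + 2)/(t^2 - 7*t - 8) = (t + 2)/(t - 8)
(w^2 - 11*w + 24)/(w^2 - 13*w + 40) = (w - 3)/(w - 5)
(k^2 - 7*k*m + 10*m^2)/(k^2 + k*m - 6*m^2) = (k - 5*m)/(k + 3*m)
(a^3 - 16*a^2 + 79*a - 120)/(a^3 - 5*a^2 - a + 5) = (a^2 - 11*a + 24)/(a^2 - 1)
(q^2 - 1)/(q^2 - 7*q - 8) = (q - 1)/(q - 8)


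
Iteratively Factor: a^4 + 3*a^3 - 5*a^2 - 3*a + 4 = (a + 4)*(a^3 - a^2 - a + 1) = (a - 1)*(a + 4)*(a^2 - 1) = (a - 1)^2*(a + 4)*(a + 1)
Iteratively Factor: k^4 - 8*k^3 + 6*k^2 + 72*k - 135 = (k - 5)*(k^3 - 3*k^2 - 9*k + 27) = (k - 5)*(k + 3)*(k^2 - 6*k + 9) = (k - 5)*(k - 3)*(k + 3)*(k - 3)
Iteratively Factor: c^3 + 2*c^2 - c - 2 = (c + 1)*(c^2 + c - 2) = (c + 1)*(c + 2)*(c - 1)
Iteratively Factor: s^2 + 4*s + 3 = (s + 3)*(s + 1)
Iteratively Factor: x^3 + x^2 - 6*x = (x)*(x^2 + x - 6) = x*(x + 3)*(x - 2)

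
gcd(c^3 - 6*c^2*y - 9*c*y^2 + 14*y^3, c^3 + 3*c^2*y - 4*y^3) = -c^2 - c*y + 2*y^2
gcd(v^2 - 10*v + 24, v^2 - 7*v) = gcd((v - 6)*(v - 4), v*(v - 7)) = 1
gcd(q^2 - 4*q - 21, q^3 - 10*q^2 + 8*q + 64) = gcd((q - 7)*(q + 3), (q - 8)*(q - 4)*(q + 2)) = 1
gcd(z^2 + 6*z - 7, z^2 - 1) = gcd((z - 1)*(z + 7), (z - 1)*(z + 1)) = z - 1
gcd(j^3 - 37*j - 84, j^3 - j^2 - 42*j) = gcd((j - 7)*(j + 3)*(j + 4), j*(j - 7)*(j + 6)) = j - 7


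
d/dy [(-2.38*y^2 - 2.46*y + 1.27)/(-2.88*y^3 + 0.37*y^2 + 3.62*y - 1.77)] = (-6.8544*y^4 - 14.1696*y^3 + 3.2674*y^2 + 7.4854*y - 0.243200000000001)/(8.2944*y^6 - 2.1312*y^5 - 20.7143*y^4 + 12.874*y^3 + 11.7946*y^2 - 12.8148*y + 3.1329)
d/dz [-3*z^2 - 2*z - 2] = -6*z - 2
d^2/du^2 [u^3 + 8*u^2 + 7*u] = 6*u + 16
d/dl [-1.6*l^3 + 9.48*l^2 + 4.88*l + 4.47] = -4.8*l^2 + 18.96*l + 4.88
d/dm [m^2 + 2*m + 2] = 2*m + 2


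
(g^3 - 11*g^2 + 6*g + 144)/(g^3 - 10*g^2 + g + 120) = (g - 6)/(g - 5)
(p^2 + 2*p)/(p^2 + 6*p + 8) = p/(p + 4)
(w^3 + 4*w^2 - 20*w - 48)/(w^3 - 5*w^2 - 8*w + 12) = (w^2 + 2*w - 24)/(w^2 - 7*w + 6)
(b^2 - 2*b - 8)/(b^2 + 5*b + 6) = (b - 4)/(b + 3)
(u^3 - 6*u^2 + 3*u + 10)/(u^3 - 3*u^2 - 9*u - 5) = (u - 2)/(u + 1)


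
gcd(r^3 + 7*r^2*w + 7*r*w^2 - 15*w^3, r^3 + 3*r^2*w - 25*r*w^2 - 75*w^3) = r^2 + 8*r*w + 15*w^2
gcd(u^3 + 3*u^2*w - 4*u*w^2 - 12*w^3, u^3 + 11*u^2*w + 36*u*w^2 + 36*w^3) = u^2 + 5*u*w + 6*w^2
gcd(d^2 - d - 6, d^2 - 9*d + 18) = d - 3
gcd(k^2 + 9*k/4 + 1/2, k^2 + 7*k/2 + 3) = k + 2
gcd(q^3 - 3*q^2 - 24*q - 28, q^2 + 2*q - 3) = 1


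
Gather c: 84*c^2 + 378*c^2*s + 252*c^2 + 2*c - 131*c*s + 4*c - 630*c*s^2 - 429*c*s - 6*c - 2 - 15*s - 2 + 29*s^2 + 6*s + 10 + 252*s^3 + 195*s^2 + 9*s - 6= c^2*(378*s + 336) + c*(-630*s^2 - 560*s) + 252*s^3 + 224*s^2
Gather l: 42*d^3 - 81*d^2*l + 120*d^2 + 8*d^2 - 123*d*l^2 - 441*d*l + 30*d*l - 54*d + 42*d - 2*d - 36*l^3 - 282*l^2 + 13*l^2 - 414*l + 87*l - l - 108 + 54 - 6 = 42*d^3 + 128*d^2 - 14*d - 36*l^3 + l^2*(-123*d - 269) + l*(-81*d^2 - 411*d - 328) - 60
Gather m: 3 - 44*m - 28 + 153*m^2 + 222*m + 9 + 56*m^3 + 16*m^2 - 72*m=56*m^3 + 169*m^2 + 106*m - 16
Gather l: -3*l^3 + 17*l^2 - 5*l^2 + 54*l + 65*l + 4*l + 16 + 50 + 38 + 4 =-3*l^3 + 12*l^2 + 123*l + 108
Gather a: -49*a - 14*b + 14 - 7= -49*a - 14*b + 7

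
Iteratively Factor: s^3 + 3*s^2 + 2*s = (s)*(s^2 + 3*s + 2) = s*(s + 2)*(s + 1)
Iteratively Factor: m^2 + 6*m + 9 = (m + 3)*(m + 3)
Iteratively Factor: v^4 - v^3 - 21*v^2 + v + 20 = (v - 1)*(v^3 - 21*v - 20) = (v - 1)*(v + 1)*(v^2 - v - 20) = (v - 5)*(v - 1)*(v + 1)*(v + 4)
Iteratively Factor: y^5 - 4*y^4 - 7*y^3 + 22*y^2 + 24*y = (y - 4)*(y^4 - 7*y^2 - 6*y) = (y - 4)*(y + 1)*(y^3 - y^2 - 6*y) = y*(y - 4)*(y + 1)*(y^2 - y - 6) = y*(y - 4)*(y + 1)*(y + 2)*(y - 3)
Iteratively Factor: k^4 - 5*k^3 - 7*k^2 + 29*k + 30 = (k - 5)*(k^3 - 7*k - 6) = (k - 5)*(k - 3)*(k^2 + 3*k + 2) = (k - 5)*(k - 3)*(k + 1)*(k + 2)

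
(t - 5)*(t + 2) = t^2 - 3*t - 10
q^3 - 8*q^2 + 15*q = q*(q - 5)*(q - 3)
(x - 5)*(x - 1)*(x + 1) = x^3 - 5*x^2 - x + 5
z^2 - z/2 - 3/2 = (z - 3/2)*(z + 1)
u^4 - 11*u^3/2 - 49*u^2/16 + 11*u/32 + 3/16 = (u - 6)*(u - 1/4)*(u + 1/4)*(u + 1/2)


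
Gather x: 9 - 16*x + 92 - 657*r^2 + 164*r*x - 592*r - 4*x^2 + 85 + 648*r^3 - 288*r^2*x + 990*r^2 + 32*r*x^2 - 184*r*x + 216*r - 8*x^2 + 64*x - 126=648*r^3 + 333*r^2 - 376*r + x^2*(32*r - 12) + x*(-288*r^2 - 20*r + 48) + 60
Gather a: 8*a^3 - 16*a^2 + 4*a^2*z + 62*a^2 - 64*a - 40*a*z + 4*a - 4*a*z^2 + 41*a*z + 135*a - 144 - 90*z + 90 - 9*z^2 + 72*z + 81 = 8*a^3 + a^2*(4*z + 46) + a*(-4*z^2 + z + 75) - 9*z^2 - 18*z + 27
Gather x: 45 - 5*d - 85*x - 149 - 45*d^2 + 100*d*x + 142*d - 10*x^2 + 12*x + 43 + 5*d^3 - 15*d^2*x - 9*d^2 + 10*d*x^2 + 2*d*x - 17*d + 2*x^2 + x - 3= 5*d^3 - 54*d^2 + 120*d + x^2*(10*d - 8) + x*(-15*d^2 + 102*d - 72) - 64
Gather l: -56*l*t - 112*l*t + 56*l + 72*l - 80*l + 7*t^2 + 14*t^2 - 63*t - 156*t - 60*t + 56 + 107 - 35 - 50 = l*(48 - 168*t) + 21*t^2 - 279*t + 78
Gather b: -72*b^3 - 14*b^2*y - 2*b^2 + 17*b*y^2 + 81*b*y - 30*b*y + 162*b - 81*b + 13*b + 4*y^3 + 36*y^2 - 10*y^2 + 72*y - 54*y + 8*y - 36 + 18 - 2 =-72*b^3 + b^2*(-14*y - 2) + b*(17*y^2 + 51*y + 94) + 4*y^3 + 26*y^2 + 26*y - 20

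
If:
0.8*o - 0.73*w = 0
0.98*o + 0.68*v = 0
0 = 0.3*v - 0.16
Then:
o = -0.37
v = 0.53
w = -0.41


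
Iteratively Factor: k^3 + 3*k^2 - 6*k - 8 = (k - 2)*(k^2 + 5*k + 4) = (k - 2)*(k + 1)*(k + 4)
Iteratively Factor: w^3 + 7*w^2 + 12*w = (w)*(w^2 + 7*w + 12) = w*(w + 3)*(w + 4)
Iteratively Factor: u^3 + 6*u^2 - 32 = (u + 4)*(u^2 + 2*u - 8) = (u + 4)^2*(u - 2)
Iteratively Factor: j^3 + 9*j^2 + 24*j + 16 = (j + 4)*(j^2 + 5*j + 4) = (j + 4)^2*(j + 1)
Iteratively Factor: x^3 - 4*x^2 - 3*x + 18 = (x - 3)*(x^2 - x - 6) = (x - 3)*(x + 2)*(x - 3)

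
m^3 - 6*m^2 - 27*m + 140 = (m - 7)*(m - 4)*(m + 5)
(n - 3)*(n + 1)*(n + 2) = n^3 - 7*n - 6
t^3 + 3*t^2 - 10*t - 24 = (t - 3)*(t + 2)*(t + 4)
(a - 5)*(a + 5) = a^2 - 25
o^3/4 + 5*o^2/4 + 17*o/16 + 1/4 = (o/4 + 1)*(o + 1/2)^2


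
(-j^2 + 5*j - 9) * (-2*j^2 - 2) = 2*j^4 - 10*j^3 + 20*j^2 - 10*j + 18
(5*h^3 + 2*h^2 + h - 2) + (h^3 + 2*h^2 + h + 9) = 6*h^3 + 4*h^2 + 2*h + 7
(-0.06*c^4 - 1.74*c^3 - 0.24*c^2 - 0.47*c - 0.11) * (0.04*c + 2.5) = -0.0024*c^5 - 0.2196*c^4 - 4.3596*c^3 - 0.6188*c^2 - 1.1794*c - 0.275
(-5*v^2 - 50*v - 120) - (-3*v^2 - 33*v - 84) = -2*v^2 - 17*v - 36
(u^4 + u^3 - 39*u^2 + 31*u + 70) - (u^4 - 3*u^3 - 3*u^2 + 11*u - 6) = 4*u^3 - 36*u^2 + 20*u + 76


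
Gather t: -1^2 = -1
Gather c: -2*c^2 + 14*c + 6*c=-2*c^2 + 20*c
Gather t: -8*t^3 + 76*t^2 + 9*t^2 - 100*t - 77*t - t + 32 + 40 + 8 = -8*t^3 + 85*t^2 - 178*t + 80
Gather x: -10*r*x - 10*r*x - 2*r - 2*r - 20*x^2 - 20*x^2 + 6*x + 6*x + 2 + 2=-4*r - 40*x^2 + x*(12 - 20*r) + 4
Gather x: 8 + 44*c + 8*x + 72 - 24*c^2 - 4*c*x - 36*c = -24*c^2 + 8*c + x*(8 - 4*c) + 80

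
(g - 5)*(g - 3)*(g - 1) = g^3 - 9*g^2 + 23*g - 15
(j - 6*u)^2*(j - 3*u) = j^3 - 15*j^2*u + 72*j*u^2 - 108*u^3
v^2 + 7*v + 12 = (v + 3)*(v + 4)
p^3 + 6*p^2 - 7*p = p*(p - 1)*(p + 7)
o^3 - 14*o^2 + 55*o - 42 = (o - 7)*(o - 6)*(o - 1)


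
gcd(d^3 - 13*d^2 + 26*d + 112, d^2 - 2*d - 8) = d + 2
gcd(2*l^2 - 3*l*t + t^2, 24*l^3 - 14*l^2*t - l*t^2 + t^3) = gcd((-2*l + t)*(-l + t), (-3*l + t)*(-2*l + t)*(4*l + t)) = -2*l + t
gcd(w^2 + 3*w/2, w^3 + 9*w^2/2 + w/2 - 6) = w + 3/2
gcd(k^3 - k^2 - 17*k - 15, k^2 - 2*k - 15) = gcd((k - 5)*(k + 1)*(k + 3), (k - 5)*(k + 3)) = k^2 - 2*k - 15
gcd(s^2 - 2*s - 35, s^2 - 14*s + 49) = s - 7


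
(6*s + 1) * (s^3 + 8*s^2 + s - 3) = 6*s^4 + 49*s^3 + 14*s^2 - 17*s - 3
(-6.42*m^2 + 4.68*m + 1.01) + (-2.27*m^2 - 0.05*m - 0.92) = -8.69*m^2 + 4.63*m + 0.09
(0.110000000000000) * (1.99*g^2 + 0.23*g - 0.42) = 0.2189*g^2 + 0.0253*g - 0.0462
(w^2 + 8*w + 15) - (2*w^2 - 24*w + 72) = -w^2 + 32*w - 57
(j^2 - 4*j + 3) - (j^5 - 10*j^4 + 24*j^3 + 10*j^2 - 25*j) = -j^5 + 10*j^4 - 24*j^3 - 9*j^2 + 21*j + 3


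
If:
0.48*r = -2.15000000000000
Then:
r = -4.48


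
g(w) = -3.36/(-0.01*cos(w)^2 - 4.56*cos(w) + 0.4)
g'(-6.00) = 0.27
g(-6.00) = 0.84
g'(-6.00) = 0.27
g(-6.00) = 0.84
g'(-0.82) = -1.52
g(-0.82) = 1.24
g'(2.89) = 0.16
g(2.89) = -0.70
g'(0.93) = 2.27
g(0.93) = 1.44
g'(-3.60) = 0.34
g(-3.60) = -0.75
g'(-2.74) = -0.28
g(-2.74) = -0.73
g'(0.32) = 0.31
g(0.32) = 0.85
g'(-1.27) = -16.17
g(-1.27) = 3.53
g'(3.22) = -0.05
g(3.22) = -0.68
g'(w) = -3.36*(-0.02*sin(w)*cos(w) - 4.56*sin(w))/(-0.01*cos(w)^2 - 4.56*cos(w) + 0.4)^2 = (0.0672*cos(w) + 15.3216)*sin(w)/(0.01*cos(w)^2 + 4.56*cos(w) - 0.4)^2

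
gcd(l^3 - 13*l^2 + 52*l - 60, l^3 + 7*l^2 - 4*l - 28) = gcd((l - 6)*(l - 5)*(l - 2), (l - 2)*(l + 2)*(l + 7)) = l - 2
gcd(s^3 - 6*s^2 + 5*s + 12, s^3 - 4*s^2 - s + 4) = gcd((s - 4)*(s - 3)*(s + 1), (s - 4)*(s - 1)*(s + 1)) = s^2 - 3*s - 4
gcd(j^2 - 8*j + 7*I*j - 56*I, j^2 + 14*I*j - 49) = j + 7*I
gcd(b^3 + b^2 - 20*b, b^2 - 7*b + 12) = b - 4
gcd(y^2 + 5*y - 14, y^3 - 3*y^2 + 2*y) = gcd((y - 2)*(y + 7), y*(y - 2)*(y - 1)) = y - 2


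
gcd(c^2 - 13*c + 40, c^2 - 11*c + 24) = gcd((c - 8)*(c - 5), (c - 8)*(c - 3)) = c - 8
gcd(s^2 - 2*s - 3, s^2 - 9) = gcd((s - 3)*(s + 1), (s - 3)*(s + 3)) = s - 3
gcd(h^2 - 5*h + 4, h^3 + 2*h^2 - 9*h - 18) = 1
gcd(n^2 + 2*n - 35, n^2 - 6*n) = 1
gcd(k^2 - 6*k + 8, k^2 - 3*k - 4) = k - 4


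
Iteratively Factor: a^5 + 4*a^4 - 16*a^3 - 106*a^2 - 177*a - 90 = (a - 5)*(a^4 + 9*a^3 + 29*a^2 + 39*a + 18) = (a - 5)*(a + 3)*(a^3 + 6*a^2 + 11*a + 6) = (a - 5)*(a + 3)^2*(a^2 + 3*a + 2) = (a - 5)*(a + 1)*(a + 3)^2*(a + 2)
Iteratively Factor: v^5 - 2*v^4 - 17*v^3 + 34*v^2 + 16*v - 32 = (v - 4)*(v^4 + 2*v^3 - 9*v^2 - 2*v + 8) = (v - 4)*(v + 1)*(v^3 + v^2 - 10*v + 8) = (v - 4)*(v + 1)*(v + 4)*(v^2 - 3*v + 2) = (v - 4)*(v - 1)*(v + 1)*(v + 4)*(v - 2)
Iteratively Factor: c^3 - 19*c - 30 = (c + 2)*(c^2 - 2*c - 15) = (c + 2)*(c + 3)*(c - 5)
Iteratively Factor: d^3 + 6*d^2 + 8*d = (d + 2)*(d^2 + 4*d) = (d + 2)*(d + 4)*(d)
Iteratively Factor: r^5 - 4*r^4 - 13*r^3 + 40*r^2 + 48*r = (r)*(r^4 - 4*r^3 - 13*r^2 + 40*r + 48) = r*(r + 3)*(r^3 - 7*r^2 + 8*r + 16) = r*(r + 1)*(r + 3)*(r^2 - 8*r + 16) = r*(r - 4)*(r + 1)*(r + 3)*(r - 4)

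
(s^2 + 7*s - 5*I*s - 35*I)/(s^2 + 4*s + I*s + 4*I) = (s^2 + s*(7 - 5*I) - 35*I)/(s^2 + s*(4 + I) + 4*I)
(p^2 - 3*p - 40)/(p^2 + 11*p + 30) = (p - 8)/(p + 6)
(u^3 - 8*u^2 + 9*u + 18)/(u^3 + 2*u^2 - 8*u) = (u^3 - 8*u^2 + 9*u + 18)/(u*(u^2 + 2*u - 8))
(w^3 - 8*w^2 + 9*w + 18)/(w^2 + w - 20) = (w^3 - 8*w^2 + 9*w + 18)/(w^2 + w - 20)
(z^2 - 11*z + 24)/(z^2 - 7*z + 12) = (z - 8)/(z - 4)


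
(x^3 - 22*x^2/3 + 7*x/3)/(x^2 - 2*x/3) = (3*x^2 - 22*x + 7)/(3*x - 2)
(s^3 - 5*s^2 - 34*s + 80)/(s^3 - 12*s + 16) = (s^2 - 3*s - 40)/(s^2 + 2*s - 8)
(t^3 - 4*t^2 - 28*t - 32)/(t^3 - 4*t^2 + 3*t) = (t^3 - 4*t^2 - 28*t - 32)/(t*(t^2 - 4*t + 3))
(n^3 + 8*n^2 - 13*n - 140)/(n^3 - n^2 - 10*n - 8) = (n^2 + 12*n + 35)/(n^2 + 3*n + 2)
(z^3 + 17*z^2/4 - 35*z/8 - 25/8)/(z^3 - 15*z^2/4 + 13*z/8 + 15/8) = (z + 5)/(z - 3)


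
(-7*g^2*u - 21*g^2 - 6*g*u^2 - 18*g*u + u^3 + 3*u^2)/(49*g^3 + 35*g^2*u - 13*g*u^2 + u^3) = (u + 3)/(-7*g + u)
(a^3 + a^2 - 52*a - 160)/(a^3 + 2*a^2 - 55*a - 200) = (a + 4)/(a + 5)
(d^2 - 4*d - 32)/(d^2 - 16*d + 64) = (d + 4)/(d - 8)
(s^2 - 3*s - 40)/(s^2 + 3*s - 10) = (s - 8)/(s - 2)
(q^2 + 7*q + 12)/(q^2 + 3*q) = (q + 4)/q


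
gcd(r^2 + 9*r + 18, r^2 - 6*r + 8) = 1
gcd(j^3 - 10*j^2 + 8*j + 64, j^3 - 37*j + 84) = j - 4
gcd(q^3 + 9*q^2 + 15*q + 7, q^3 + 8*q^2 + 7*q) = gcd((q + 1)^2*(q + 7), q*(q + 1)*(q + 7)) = q^2 + 8*q + 7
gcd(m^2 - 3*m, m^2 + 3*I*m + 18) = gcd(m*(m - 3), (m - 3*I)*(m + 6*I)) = 1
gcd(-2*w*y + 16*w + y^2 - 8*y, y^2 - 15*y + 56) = y - 8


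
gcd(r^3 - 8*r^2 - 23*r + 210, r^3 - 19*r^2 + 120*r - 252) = r^2 - 13*r + 42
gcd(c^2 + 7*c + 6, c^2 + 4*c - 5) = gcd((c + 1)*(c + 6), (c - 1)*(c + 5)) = 1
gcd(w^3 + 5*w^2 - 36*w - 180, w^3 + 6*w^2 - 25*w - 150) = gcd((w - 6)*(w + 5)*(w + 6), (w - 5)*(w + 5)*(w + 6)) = w^2 + 11*w + 30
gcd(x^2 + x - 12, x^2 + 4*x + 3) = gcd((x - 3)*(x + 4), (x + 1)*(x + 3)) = 1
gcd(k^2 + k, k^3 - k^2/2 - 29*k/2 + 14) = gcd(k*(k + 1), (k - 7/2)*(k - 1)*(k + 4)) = 1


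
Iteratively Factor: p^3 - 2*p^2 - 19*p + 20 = (p - 1)*(p^2 - p - 20) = (p - 5)*(p - 1)*(p + 4)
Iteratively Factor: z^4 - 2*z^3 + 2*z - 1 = (z - 1)*(z^3 - z^2 - z + 1) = (z - 1)^2*(z^2 - 1) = (z - 1)^2*(z + 1)*(z - 1)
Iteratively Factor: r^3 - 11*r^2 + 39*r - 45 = (r - 5)*(r^2 - 6*r + 9) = (r - 5)*(r - 3)*(r - 3)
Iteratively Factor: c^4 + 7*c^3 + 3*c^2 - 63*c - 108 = (c + 3)*(c^3 + 4*c^2 - 9*c - 36) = (c - 3)*(c + 3)*(c^2 + 7*c + 12) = (c - 3)*(c + 3)*(c + 4)*(c + 3)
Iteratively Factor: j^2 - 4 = (j + 2)*(j - 2)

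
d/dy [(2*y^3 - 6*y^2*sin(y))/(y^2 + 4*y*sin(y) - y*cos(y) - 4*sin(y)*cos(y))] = 2*y*(-y*(y - 3*sin(y))*(y*sin(y) + 4*y*cos(y) + 2*y + 4*sin(y) - cos(y) - 4*cos(2*y)) + 3*(-y*cos(y) + y - 2*sin(y))*(y^2 + 4*y*sin(y) - y*cos(y) - 2*sin(2*y)))/((y + 4*sin(y))^2*(y - cos(y))^2)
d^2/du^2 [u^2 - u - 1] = 2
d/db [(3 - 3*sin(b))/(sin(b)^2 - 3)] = 3*(sin(b)^2 - 2*sin(b) + 3)*cos(b)/(sin(b)^2 - 3)^2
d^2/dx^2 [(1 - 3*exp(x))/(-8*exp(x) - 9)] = (315 - 280*exp(x))*exp(x)/(512*exp(3*x) + 1728*exp(2*x) + 1944*exp(x) + 729)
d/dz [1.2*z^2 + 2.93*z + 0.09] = 2.4*z + 2.93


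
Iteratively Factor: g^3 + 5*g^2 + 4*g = (g + 1)*(g^2 + 4*g) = g*(g + 1)*(g + 4)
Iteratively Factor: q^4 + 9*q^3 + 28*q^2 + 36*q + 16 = (q + 2)*(q^3 + 7*q^2 + 14*q + 8) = (q + 2)*(q + 4)*(q^2 + 3*q + 2) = (q + 2)^2*(q + 4)*(q + 1)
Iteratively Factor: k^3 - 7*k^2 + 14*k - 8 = (k - 4)*(k^2 - 3*k + 2) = (k - 4)*(k - 2)*(k - 1)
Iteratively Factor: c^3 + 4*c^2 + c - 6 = (c + 2)*(c^2 + 2*c - 3) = (c + 2)*(c + 3)*(c - 1)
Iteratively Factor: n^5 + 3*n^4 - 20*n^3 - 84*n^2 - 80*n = (n - 5)*(n^4 + 8*n^3 + 20*n^2 + 16*n) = (n - 5)*(n + 4)*(n^3 + 4*n^2 + 4*n) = (n - 5)*(n + 2)*(n + 4)*(n^2 + 2*n) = n*(n - 5)*(n + 2)*(n + 4)*(n + 2)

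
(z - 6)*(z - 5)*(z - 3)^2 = z^4 - 17*z^3 + 105*z^2 - 279*z + 270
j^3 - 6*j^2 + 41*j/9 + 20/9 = (j - 5)*(j - 4/3)*(j + 1/3)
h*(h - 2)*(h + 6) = h^3 + 4*h^2 - 12*h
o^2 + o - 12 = (o - 3)*(o + 4)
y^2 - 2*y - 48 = (y - 8)*(y + 6)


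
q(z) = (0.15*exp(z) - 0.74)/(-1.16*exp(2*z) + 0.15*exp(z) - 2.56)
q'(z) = (0.15*exp(z) - 0.74)*(2.32*exp(2*z) - 0.15*exp(z))/(-1.16*exp(2*z) + 0.15*exp(z) - 2.56)^2 + 0.15*exp(z)/(-1.16*exp(2*z) + 0.15*exp(z) - 2.56)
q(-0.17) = 0.19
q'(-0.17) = -0.13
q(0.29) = 0.12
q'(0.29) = -0.15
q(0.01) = 0.16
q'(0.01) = -0.14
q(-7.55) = 0.29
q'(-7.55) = -0.00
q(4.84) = -0.00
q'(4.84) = 0.00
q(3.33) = -0.00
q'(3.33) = 0.00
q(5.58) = -0.00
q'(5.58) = 0.00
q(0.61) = 0.07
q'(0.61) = -0.14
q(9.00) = 0.00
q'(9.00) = 0.00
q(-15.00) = 0.29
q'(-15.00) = 0.00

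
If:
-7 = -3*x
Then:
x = 7/3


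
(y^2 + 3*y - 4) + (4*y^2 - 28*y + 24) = 5*y^2 - 25*y + 20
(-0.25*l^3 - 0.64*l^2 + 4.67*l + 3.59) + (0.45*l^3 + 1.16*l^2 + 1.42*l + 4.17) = 0.2*l^3 + 0.52*l^2 + 6.09*l + 7.76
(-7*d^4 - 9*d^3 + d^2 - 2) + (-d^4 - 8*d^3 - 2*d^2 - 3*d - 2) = -8*d^4 - 17*d^3 - d^2 - 3*d - 4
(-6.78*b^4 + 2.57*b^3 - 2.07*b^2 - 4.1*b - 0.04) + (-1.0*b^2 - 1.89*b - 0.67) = -6.78*b^4 + 2.57*b^3 - 3.07*b^2 - 5.99*b - 0.71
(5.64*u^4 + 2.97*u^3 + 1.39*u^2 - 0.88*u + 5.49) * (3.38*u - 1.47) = 19.0632*u^5 + 1.7478*u^4 + 0.3323*u^3 - 5.0177*u^2 + 19.8498*u - 8.0703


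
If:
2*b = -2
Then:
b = -1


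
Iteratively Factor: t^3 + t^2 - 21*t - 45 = (t + 3)*(t^2 - 2*t - 15) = (t - 5)*(t + 3)*(t + 3)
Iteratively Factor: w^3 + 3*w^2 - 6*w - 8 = (w + 1)*(w^2 + 2*w - 8) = (w + 1)*(w + 4)*(w - 2)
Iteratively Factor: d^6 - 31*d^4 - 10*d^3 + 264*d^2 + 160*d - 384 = (d - 1)*(d^5 + d^4 - 30*d^3 - 40*d^2 + 224*d + 384) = (d - 1)*(d + 4)*(d^4 - 3*d^3 - 18*d^2 + 32*d + 96) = (d - 4)*(d - 1)*(d + 4)*(d^3 + d^2 - 14*d - 24) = (d - 4)^2*(d - 1)*(d + 4)*(d^2 + 5*d + 6) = (d - 4)^2*(d - 1)*(d + 3)*(d + 4)*(d + 2)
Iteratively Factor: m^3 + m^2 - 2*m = (m - 1)*(m^2 + 2*m) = m*(m - 1)*(m + 2)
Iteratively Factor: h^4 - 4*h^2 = (h - 2)*(h^3 + 2*h^2) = h*(h - 2)*(h^2 + 2*h) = h^2*(h - 2)*(h + 2)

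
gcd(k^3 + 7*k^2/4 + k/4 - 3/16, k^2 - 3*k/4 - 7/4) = 1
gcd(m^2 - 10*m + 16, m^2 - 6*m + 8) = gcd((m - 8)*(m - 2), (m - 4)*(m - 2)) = m - 2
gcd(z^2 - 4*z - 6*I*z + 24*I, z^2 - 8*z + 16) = z - 4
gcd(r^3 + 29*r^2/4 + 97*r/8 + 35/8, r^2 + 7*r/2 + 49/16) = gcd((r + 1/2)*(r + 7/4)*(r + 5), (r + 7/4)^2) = r + 7/4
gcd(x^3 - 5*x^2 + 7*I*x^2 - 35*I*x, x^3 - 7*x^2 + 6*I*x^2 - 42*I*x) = x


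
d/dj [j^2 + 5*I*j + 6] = 2*j + 5*I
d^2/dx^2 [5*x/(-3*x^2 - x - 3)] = 10*(-x*(6*x + 1)^2 + (9*x + 1)*(3*x^2 + x + 3))/(3*x^2 + x + 3)^3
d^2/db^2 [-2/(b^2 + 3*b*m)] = 4*(b*(b + 3*m) - (2*b + 3*m)^2)/(b^3*(b + 3*m)^3)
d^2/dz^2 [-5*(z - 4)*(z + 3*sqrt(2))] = -10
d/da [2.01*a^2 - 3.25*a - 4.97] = 4.02*a - 3.25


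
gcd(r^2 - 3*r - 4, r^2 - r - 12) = r - 4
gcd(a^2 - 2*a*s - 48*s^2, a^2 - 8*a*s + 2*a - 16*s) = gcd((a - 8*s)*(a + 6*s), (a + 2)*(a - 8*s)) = -a + 8*s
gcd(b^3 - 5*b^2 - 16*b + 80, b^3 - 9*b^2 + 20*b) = b^2 - 9*b + 20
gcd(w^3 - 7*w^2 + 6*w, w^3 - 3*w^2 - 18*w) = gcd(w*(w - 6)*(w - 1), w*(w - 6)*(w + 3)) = w^2 - 6*w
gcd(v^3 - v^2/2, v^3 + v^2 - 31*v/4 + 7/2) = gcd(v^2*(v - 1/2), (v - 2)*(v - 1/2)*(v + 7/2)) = v - 1/2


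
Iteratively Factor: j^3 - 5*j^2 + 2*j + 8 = (j + 1)*(j^2 - 6*j + 8) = (j - 4)*(j + 1)*(j - 2)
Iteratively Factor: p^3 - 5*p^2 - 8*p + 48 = (p - 4)*(p^2 - p - 12) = (p - 4)^2*(p + 3)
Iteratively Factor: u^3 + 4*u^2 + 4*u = (u + 2)*(u^2 + 2*u) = u*(u + 2)*(u + 2)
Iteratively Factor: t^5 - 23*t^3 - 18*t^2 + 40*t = (t - 5)*(t^4 + 5*t^3 + 2*t^2 - 8*t) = (t - 5)*(t + 4)*(t^3 + t^2 - 2*t) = (t - 5)*(t - 1)*(t + 4)*(t^2 + 2*t) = (t - 5)*(t - 1)*(t + 2)*(t + 4)*(t)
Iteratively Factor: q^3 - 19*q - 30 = (q + 2)*(q^2 - 2*q - 15) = (q + 2)*(q + 3)*(q - 5)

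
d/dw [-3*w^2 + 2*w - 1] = 2 - 6*w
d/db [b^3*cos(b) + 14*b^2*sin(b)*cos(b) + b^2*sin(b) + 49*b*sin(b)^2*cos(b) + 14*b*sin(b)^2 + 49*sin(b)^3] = -b^3*sin(b) - 28*b^2*sin(b)^2 + 4*b^2*cos(b) + 14*b^2 - 147*b*sin(b)^3 + 56*b*sin(b)*cos(b) + 100*b*sin(b) + 196*sin(b)^2*cos(b) + 14*sin(b)^2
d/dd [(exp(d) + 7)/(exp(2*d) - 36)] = (-2*(exp(d) + 7)*exp(d) + exp(2*d) - 36)*exp(d)/(exp(2*d) - 36)^2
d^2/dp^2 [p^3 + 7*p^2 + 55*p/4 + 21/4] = 6*p + 14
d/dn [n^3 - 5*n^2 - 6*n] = 3*n^2 - 10*n - 6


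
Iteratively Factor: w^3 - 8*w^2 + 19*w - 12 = (w - 4)*(w^2 - 4*w + 3) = (w - 4)*(w - 1)*(w - 3)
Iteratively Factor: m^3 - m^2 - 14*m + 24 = (m - 2)*(m^2 + m - 12) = (m - 3)*(m - 2)*(m + 4)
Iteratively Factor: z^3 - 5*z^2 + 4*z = (z - 1)*(z^2 - 4*z) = z*(z - 1)*(z - 4)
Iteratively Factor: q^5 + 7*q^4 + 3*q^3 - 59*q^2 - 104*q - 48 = (q - 3)*(q^4 + 10*q^3 + 33*q^2 + 40*q + 16) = (q - 3)*(q + 1)*(q^3 + 9*q^2 + 24*q + 16) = (q - 3)*(q + 1)*(q + 4)*(q^2 + 5*q + 4) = (q - 3)*(q + 1)^2*(q + 4)*(q + 4)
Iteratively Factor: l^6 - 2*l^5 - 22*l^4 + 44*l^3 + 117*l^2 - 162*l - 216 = (l - 3)*(l^5 + l^4 - 19*l^3 - 13*l^2 + 78*l + 72) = (l - 3)*(l + 4)*(l^4 - 3*l^3 - 7*l^2 + 15*l + 18) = (l - 3)^2*(l + 4)*(l^3 - 7*l - 6) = (l - 3)^2*(l + 1)*(l + 4)*(l^2 - l - 6) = (l - 3)^2*(l + 1)*(l + 2)*(l + 4)*(l - 3)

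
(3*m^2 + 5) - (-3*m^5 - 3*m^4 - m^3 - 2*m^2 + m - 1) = 3*m^5 + 3*m^4 + m^3 + 5*m^2 - m + 6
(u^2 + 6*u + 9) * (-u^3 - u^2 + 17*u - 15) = -u^5 - 7*u^4 + 2*u^3 + 78*u^2 + 63*u - 135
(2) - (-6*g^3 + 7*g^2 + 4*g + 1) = 6*g^3 - 7*g^2 - 4*g + 1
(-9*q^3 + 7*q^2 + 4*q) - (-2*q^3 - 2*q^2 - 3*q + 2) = -7*q^3 + 9*q^2 + 7*q - 2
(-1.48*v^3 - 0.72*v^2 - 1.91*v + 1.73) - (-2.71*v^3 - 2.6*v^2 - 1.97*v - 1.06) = 1.23*v^3 + 1.88*v^2 + 0.0600000000000001*v + 2.79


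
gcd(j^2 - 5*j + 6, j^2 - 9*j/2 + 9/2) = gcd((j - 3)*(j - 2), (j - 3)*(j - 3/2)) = j - 3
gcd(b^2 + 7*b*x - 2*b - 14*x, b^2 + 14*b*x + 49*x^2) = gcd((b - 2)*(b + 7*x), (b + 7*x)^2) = b + 7*x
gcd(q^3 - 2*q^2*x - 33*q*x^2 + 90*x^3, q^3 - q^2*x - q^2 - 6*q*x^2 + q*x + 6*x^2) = -q + 3*x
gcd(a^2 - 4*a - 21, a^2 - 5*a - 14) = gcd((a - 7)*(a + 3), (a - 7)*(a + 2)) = a - 7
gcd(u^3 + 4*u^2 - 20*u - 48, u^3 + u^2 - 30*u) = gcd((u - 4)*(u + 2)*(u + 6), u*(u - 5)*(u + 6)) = u + 6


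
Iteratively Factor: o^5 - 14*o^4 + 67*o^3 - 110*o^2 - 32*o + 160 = (o - 4)*(o^4 - 10*o^3 + 27*o^2 - 2*o - 40) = (o - 4)^2*(o^3 - 6*o^2 + 3*o + 10) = (o - 5)*(o - 4)^2*(o^2 - o - 2) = (o - 5)*(o - 4)^2*(o + 1)*(o - 2)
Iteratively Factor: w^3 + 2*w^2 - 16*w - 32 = (w + 4)*(w^2 - 2*w - 8) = (w - 4)*(w + 4)*(w + 2)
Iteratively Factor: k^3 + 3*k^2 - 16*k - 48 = (k + 3)*(k^2 - 16) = (k - 4)*(k + 3)*(k + 4)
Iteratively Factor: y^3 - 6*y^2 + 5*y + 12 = (y - 3)*(y^2 - 3*y - 4) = (y - 3)*(y + 1)*(y - 4)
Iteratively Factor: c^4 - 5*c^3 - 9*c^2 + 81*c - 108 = (c + 4)*(c^3 - 9*c^2 + 27*c - 27) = (c - 3)*(c + 4)*(c^2 - 6*c + 9) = (c - 3)^2*(c + 4)*(c - 3)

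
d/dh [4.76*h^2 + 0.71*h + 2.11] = 9.52*h + 0.71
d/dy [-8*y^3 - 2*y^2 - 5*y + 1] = -24*y^2 - 4*y - 5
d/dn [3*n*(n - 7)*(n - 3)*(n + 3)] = 12*n^3 - 63*n^2 - 54*n + 189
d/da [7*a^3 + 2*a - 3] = 21*a^2 + 2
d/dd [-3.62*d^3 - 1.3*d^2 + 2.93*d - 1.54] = -10.86*d^2 - 2.6*d + 2.93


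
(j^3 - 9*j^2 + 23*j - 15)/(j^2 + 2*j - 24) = (j^3 - 9*j^2 + 23*j - 15)/(j^2 + 2*j - 24)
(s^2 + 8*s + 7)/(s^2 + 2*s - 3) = (s^2 + 8*s + 7)/(s^2 + 2*s - 3)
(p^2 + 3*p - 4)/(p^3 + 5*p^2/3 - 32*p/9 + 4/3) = 9*(p^2 + 3*p - 4)/(9*p^3 + 15*p^2 - 32*p + 12)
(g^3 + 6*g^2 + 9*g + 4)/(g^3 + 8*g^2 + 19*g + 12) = (g + 1)/(g + 3)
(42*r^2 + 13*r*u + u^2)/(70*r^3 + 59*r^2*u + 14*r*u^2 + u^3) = (6*r + u)/(10*r^2 + 7*r*u + u^2)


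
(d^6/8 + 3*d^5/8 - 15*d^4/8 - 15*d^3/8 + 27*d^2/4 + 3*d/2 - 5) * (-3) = -3*d^6/8 - 9*d^5/8 + 45*d^4/8 + 45*d^3/8 - 81*d^2/4 - 9*d/2 + 15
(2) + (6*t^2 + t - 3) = 6*t^2 + t - 1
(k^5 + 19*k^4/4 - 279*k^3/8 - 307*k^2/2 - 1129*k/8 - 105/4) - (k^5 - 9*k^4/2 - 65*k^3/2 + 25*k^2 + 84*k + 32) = 37*k^4/4 - 19*k^3/8 - 357*k^2/2 - 1801*k/8 - 233/4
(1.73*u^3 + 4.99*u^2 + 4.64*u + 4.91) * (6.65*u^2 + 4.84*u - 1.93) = 11.5045*u^5 + 41.5567*u^4 + 51.6687*u^3 + 45.4784*u^2 + 14.8092*u - 9.4763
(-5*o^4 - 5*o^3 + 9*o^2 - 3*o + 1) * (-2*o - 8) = 10*o^5 + 50*o^4 + 22*o^3 - 66*o^2 + 22*o - 8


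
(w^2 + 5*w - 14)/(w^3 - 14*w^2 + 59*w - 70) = (w + 7)/(w^2 - 12*w + 35)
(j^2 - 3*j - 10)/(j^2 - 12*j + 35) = (j + 2)/(j - 7)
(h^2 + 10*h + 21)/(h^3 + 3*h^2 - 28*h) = (h + 3)/(h*(h - 4))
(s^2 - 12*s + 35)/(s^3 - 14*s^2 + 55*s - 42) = (s - 5)/(s^2 - 7*s + 6)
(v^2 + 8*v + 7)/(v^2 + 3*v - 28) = (v + 1)/(v - 4)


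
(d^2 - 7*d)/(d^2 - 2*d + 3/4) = 4*d*(d - 7)/(4*d^2 - 8*d + 3)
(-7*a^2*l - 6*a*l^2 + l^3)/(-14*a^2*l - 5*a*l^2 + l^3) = (a + l)/(2*a + l)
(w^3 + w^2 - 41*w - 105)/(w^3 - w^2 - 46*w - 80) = (w^2 - 4*w - 21)/(w^2 - 6*w - 16)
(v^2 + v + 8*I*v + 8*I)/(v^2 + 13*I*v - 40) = (v + 1)/(v + 5*I)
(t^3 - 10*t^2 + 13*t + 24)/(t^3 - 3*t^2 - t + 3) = (t - 8)/(t - 1)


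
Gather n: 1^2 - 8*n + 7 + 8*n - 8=0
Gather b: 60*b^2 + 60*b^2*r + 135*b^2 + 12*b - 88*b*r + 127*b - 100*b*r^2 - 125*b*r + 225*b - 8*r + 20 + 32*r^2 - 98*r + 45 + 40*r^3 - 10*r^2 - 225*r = b^2*(60*r + 195) + b*(-100*r^2 - 213*r + 364) + 40*r^3 + 22*r^2 - 331*r + 65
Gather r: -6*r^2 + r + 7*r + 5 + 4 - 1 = -6*r^2 + 8*r + 8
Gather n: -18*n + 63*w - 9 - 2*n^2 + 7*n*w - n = -2*n^2 + n*(7*w - 19) + 63*w - 9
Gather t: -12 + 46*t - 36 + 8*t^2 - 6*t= 8*t^2 + 40*t - 48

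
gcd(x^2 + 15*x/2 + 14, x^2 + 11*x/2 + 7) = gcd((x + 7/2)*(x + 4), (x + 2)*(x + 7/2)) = x + 7/2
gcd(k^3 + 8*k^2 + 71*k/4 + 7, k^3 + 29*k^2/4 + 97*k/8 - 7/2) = k^2 + 15*k/2 + 14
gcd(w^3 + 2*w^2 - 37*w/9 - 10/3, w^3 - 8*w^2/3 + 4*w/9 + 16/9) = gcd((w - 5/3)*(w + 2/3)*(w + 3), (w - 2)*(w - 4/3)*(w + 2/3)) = w + 2/3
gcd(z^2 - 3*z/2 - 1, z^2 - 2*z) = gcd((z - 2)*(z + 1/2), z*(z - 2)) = z - 2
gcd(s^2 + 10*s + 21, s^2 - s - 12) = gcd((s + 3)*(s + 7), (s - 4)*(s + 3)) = s + 3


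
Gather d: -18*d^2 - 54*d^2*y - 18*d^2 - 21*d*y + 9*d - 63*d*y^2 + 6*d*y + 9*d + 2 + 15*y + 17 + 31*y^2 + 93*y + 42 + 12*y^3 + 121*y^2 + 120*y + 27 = d^2*(-54*y - 36) + d*(-63*y^2 - 15*y + 18) + 12*y^3 + 152*y^2 + 228*y + 88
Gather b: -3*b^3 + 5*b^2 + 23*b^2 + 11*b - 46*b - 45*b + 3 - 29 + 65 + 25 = -3*b^3 + 28*b^2 - 80*b + 64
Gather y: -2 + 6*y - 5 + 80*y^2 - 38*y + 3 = 80*y^2 - 32*y - 4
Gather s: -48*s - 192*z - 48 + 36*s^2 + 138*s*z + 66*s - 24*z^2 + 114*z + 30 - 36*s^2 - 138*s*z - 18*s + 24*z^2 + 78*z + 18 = 0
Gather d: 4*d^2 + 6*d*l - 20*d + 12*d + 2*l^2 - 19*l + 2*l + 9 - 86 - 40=4*d^2 + d*(6*l - 8) + 2*l^2 - 17*l - 117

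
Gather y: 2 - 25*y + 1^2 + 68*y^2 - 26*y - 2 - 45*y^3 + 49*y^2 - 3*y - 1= -45*y^3 + 117*y^2 - 54*y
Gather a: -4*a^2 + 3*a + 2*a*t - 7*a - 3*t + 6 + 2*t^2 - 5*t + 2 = -4*a^2 + a*(2*t - 4) + 2*t^2 - 8*t + 8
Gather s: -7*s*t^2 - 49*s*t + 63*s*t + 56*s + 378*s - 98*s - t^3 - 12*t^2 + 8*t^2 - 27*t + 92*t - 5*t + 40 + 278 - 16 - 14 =s*(-7*t^2 + 14*t + 336) - t^3 - 4*t^2 + 60*t + 288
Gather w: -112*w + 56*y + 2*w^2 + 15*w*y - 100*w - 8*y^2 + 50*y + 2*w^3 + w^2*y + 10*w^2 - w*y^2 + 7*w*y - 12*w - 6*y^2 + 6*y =2*w^3 + w^2*(y + 12) + w*(-y^2 + 22*y - 224) - 14*y^2 + 112*y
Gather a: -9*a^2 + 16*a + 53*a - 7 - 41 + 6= -9*a^2 + 69*a - 42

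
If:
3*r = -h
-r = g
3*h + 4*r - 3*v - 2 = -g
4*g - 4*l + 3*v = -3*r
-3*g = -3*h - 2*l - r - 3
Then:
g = -4/17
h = -12/17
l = -31/34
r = 4/17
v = -58/51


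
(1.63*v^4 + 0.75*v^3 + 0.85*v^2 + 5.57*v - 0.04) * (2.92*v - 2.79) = 4.7596*v^5 - 2.3577*v^4 + 0.3895*v^3 + 13.8929*v^2 - 15.6571*v + 0.1116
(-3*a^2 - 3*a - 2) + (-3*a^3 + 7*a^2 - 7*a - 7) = -3*a^3 + 4*a^2 - 10*a - 9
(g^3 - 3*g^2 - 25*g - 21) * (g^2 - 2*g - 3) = g^5 - 5*g^4 - 22*g^3 + 38*g^2 + 117*g + 63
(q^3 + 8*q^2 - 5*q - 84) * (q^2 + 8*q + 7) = q^5 + 16*q^4 + 66*q^3 - 68*q^2 - 707*q - 588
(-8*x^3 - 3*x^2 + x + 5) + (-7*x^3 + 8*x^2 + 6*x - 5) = -15*x^3 + 5*x^2 + 7*x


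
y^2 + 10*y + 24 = (y + 4)*(y + 6)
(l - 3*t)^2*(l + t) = l^3 - 5*l^2*t + 3*l*t^2 + 9*t^3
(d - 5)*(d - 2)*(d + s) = d^3 + d^2*s - 7*d^2 - 7*d*s + 10*d + 10*s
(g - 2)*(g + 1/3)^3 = g^4 - g^3 - 5*g^2/3 - 17*g/27 - 2/27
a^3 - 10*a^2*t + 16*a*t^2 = a*(a - 8*t)*(a - 2*t)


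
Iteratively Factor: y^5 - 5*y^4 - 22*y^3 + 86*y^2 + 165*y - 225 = (y - 5)*(y^4 - 22*y^2 - 24*y + 45) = (y - 5)*(y + 3)*(y^3 - 3*y^2 - 13*y + 15) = (y - 5)*(y + 3)^2*(y^2 - 6*y + 5) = (y - 5)*(y - 1)*(y + 3)^2*(y - 5)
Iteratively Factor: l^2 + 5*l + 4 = (l + 4)*(l + 1)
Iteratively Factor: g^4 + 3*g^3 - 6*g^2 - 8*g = (g + 1)*(g^3 + 2*g^2 - 8*g) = (g + 1)*(g + 4)*(g^2 - 2*g) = (g - 2)*(g + 1)*(g + 4)*(g)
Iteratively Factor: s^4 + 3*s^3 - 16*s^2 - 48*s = (s + 4)*(s^3 - s^2 - 12*s) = s*(s + 4)*(s^2 - s - 12) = s*(s - 4)*(s + 4)*(s + 3)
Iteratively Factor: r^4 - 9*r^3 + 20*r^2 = (r)*(r^3 - 9*r^2 + 20*r) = r*(r - 5)*(r^2 - 4*r) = r^2*(r - 5)*(r - 4)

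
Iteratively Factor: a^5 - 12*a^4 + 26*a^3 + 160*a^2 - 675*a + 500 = (a - 5)*(a^4 - 7*a^3 - 9*a^2 + 115*a - 100) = (a - 5)*(a - 1)*(a^3 - 6*a^2 - 15*a + 100) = (a - 5)^2*(a - 1)*(a^2 - a - 20) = (a - 5)^3*(a - 1)*(a + 4)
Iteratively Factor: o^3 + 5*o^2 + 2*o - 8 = (o + 2)*(o^2 + 3*o - 4) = (o + 2)*(o + 4)*(o - 1)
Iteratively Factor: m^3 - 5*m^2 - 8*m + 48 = (m - 4)*(m^2 - m - 12) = (m - 4)*(m + 3)*(m - 4)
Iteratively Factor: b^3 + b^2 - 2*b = (b)*(b^2 + b - 2) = b*(b + 2)*(b - 1)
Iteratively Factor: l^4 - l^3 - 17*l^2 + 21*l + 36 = (l - 3)*(l^3 + 2*l^2 - 11*l - 12) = (l - 3)*(l + 4)*(l^2 - 2*l - 3) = (l - 3)*(l + 1)*(l + 4)*(l - 3)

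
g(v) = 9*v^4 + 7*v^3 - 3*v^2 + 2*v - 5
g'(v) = 36*v^3 + 21*v^2 - 6*v + 2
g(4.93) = 6087.26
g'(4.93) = 4796.46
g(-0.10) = -5.24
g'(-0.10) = 2.77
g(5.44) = 8926.05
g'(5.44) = 6386.44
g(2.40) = 377.89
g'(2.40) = 606.22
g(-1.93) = 54.52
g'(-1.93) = -167.00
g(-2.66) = 287.28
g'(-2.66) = -511.01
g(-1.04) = -7.67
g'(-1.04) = -9.54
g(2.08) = 217.63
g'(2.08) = 404.34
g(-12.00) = 174067.00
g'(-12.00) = -59110.00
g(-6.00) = 10027.00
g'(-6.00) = -6982.00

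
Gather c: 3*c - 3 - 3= 3*c - 6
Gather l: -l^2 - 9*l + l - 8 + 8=-l^2 - 8*l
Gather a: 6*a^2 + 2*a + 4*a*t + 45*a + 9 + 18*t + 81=6*a^2 + a*(4*t + 47) + 18*t + 90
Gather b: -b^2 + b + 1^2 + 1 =-b^2 + b + 2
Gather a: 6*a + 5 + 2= 6*a + 7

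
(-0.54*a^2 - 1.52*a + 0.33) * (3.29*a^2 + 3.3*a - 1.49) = -1.7766*a^4 - 6.7828*a^3 - 3.1257*a^2 + 3.3538*a - 0.4917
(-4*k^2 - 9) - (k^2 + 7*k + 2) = -5*k^2 - 7*k - 11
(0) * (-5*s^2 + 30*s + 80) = 0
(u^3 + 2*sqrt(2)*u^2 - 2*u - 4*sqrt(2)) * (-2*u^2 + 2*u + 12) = -2*u^5 - 4*sqrt(2)*u^4 + 2*u^4 + 4*sqrt(2)*u^3 + 16*u^3 - 4*u^2 + 32*sqrt(2)*u^2 - 24*u - 8*sqrt(2)*u - 48*sqrt(2)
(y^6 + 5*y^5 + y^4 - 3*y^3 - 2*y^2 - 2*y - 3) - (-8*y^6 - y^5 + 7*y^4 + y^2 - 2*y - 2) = 9*y^6 + 6*y^5 - 6*y^4 - 3*y^3 - 3*y^2 - 1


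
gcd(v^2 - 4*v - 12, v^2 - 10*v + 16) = 1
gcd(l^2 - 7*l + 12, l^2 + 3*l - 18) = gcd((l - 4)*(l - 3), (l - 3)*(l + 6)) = l - 3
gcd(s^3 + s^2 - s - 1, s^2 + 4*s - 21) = 1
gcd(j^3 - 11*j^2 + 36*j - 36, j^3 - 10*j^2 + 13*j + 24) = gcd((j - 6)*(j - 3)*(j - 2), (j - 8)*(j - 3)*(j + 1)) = j - 3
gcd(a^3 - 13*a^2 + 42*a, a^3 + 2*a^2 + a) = a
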